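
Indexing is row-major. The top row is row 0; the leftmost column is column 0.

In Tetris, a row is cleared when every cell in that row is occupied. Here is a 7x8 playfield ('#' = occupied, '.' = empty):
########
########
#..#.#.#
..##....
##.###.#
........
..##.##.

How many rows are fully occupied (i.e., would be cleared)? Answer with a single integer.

Check each row:
  row 0: 0 empty cells -> FULL (clear)
  row 1: 0 empty cells -> FULL (clear)
  row 2: 4 empty cells -> not full
  row 3: 6 empty cells -> not full
  row 4: 2 empty cells -> not full
  row 5: 8 empty cells -> not full
  row 6: 4 empty cells -> not full
Total rows cleared: 2

Answer: 2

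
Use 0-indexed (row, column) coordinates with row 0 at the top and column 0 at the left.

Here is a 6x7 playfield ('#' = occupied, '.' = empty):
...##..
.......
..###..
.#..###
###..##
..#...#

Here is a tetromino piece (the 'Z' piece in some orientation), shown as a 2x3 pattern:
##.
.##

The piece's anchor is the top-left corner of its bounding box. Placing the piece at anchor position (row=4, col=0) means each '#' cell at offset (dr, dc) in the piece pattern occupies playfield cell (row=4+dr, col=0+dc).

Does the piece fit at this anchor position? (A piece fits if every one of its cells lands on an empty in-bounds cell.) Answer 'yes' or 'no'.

Answer: no

Derivation:
Check each piece cell at anchor (4, 0):
  offset (0,0) -> (4,0): occupied ('#') -> FAIL
  offset (0,1) -> (4,1): occupied ('#') -> FAIL
  offset (1,1) -> (5,1): empty -> OK
  offset (1,2) -> (5,2): occupied ('#') -> FAIL
All cells valid: no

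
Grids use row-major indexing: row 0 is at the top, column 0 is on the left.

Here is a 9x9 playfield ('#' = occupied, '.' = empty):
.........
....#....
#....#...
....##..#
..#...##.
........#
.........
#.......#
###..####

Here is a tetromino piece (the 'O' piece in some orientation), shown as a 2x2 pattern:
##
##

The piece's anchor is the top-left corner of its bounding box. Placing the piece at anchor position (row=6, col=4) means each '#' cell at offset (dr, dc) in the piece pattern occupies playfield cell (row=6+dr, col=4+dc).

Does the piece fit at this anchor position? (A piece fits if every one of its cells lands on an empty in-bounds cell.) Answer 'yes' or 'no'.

Answer: yes

Derivation:
Check each piece cell at anchor (6, 4):
  offset (0,0) -> (6,4): empty -> OK
  offset (0,1) -> (6,5): empty -> OK
  offset (1,0) -> (7,4): empty -> OK
  offset (1,1) -> (7,5): empty -> OK
All cells valid: yes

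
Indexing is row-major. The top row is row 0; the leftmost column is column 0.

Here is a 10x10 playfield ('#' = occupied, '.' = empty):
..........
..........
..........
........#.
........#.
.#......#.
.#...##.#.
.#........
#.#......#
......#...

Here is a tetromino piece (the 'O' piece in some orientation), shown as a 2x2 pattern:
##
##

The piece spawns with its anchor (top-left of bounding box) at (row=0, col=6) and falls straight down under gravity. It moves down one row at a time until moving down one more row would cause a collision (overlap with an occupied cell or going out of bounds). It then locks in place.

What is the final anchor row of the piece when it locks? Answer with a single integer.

Answer: 4

Derivation:
Spawn at (row=0, col=6). Try each row:
  row 0: fits
  row 1: fits
  row 2: fits
  row 3: fits
  row 4: fits
  row 5: blocked -> lock at row 4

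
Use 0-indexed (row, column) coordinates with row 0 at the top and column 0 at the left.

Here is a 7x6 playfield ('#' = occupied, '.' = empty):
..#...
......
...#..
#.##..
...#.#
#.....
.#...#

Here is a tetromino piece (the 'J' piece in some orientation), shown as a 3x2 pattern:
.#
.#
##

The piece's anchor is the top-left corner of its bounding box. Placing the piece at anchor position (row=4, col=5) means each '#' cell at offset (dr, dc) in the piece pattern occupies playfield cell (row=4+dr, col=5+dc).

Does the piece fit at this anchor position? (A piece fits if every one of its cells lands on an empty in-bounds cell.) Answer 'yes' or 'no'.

Check each piece cell at anchor (4, 5):
  offset (0,1) -> (4,6): out of bounds -> FAIL
  offset (1,1) -> (5,6): out of bounds -> FAIL
  offset (2,0) -> (6,5): occupied ('#') -> FAIL
  offset (2,1) -> (6,6): out of bounds -> FAIL
All cells valid: no

Answer: no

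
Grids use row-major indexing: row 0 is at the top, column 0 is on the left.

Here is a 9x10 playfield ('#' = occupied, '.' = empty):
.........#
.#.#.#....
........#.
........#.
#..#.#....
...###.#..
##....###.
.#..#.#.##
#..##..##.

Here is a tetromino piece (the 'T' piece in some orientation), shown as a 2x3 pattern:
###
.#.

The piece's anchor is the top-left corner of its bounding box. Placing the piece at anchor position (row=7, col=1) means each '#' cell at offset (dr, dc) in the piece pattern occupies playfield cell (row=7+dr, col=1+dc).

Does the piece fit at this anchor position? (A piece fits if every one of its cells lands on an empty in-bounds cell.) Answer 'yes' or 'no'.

Check each piece cell at anchor (7, 1):
  offset (0,0) -> (7,1): occupied ('#') -> FAIL
  offset (0,1) -> (7,2): empty -> OK
  offset (0,2) -> (7,3): empty -> OK
  offset (1,1) -> (8,2): empty -> OK
All cells valid: no

Answer: no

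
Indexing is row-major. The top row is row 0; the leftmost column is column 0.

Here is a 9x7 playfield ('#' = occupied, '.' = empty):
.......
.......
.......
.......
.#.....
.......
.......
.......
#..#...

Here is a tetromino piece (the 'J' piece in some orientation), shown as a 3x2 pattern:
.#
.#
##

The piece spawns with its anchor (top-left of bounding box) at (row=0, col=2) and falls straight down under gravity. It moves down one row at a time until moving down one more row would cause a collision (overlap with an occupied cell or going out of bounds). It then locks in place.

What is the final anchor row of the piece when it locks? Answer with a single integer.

Spawn at (row=0, col=2). Try each row:
  row 0: fits
  row 1: fits
  row 2: fits
  row 3: fits
  row 4: fits
  row 5: fits
  row 6: blocked -> lock at row 5

Answer: 5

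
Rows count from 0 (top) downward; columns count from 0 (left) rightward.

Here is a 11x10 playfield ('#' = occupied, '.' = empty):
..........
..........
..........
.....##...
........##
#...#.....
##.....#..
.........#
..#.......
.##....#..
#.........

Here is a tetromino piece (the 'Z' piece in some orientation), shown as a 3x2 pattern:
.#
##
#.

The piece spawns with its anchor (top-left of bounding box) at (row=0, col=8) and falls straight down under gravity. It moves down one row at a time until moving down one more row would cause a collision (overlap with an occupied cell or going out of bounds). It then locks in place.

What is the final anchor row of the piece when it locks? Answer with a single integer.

Spawn at (row=0, col=8). Try each row:
  row 0: fits
  row 1: fits
  row 2: blocked -> lock at row 1

Answer: 1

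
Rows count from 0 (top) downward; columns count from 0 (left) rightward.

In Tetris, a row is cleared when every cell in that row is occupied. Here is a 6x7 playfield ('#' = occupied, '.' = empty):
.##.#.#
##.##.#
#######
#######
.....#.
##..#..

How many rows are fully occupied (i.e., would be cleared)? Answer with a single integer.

Answer: 2

Derivation:
Check each row:
  row 0: 3 empty cells -> not full
  row 1: 2 empty cells -> not full
  row 2: 0 empty cells -> FULL (clear)
  row 3: 0 empty cells -> FULL (clear)
  row 4: 6 empty cells -> not full
  row 5: 4 empty cells -> not full
Total rows cleared: 2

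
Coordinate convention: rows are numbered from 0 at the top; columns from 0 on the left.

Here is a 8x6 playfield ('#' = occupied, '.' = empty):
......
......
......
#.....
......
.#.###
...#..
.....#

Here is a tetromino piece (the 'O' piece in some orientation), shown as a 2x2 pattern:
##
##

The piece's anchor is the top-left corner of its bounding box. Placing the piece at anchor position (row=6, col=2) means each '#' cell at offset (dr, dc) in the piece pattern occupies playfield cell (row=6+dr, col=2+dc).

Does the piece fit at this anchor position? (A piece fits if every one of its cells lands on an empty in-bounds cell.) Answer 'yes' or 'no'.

Check each piece cell at anchor (6, 2):
  offset (0,0) -> (6,2): empty -> OK
  offset (0,1) -> (6,3): occupied ('#') -> FAIL
  offset (1,0) -> (7,2): empty -> OK
  offset (1,1) -> (7,3): empty -> OK
All cells valid: no

Answer: no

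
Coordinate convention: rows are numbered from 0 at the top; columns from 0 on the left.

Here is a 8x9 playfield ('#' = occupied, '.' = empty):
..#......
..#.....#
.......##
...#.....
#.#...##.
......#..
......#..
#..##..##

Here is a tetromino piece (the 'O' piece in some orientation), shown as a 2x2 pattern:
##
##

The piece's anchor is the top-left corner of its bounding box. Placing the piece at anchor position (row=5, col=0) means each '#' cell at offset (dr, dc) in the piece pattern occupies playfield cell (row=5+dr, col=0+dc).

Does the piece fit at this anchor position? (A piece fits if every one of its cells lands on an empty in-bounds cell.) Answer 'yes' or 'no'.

Check each piece cell at anchor (5, 0):
  offset (0,0) -> (5,0): empty -> OK
  offset (0,1) -> (5,1): empty -> OK
  offset (1,0) -> (6,0): empty -> OK
  offset (1,1) -> (6,1): empty -> OK
All cells valid: yes

Answer: yes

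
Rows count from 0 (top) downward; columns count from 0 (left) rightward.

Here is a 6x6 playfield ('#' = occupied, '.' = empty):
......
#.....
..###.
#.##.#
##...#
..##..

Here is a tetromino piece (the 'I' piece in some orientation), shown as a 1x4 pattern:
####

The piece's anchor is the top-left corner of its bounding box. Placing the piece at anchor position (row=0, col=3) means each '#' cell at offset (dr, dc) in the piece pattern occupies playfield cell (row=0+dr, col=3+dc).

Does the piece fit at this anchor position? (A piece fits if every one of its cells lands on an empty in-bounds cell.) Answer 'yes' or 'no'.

Check each piece cell at anchor (0, 3):
  offset (0,0) -> (0,3): empty -> OK
  offset (0,1) -> (0,4): empty -> OK
  offset (0,2) -> (0,5): empty -> OK
  offset (0,3) -> (0,6): out of bounds -> FAIL
All cells valid: no

Answer: no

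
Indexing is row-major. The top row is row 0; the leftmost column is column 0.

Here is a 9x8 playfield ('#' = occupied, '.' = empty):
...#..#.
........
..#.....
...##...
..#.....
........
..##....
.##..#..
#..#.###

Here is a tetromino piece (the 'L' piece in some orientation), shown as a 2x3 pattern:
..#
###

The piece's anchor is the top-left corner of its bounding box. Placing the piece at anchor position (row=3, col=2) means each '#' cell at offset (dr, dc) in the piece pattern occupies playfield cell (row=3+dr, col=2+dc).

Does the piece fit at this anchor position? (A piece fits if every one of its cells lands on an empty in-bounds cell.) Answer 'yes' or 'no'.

Answer: no

Derivation:
Check each piece cell at anchor (3, 2):
  offset (0,2) -> (3,4): occupied ('#') -> FAIL
  offset (1,0) -> (4,2): occupied ('#') -> FAIL
  offset (1,1) -> (4,3): empty -> OK
  offset (1,2) -> (4,4): empty -> OK
All cells valid: no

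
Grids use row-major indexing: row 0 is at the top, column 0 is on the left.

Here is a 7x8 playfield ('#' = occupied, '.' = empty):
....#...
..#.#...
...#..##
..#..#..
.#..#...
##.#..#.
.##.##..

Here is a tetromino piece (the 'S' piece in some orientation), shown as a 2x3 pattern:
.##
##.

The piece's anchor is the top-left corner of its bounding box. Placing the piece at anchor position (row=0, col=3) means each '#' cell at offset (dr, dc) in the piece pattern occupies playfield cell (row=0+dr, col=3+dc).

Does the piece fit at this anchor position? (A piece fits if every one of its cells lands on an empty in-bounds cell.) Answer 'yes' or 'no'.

Check each piece cell at anchor (0, 3):
  offset (0,1) -> (0,4): occupied ('#') -> FAIL
  offset (0,2) -> (0,5): empty -> OK
  offset (1,0) -> (1,3): empty -> OK
  offset (1,1) -> (1,4): occupied ('#') -> FAIL
All cells valid: no

Answer: no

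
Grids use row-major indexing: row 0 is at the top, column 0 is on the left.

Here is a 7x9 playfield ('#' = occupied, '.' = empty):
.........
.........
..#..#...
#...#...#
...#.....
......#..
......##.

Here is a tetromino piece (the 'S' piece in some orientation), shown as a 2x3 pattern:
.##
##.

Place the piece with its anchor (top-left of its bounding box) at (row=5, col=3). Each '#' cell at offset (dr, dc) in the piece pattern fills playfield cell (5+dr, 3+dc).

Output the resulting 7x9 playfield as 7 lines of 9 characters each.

Fill (5+0,3+1) = (5,4)
Fill (5+0,3+2) = (5,5)
Fill (5+1,3+0) = (6,3)
Fill (5+1,3+1) = (6,4)

Answer: .........
.........
..#..#...
#...#...#
...#.....
....###..
...##.##.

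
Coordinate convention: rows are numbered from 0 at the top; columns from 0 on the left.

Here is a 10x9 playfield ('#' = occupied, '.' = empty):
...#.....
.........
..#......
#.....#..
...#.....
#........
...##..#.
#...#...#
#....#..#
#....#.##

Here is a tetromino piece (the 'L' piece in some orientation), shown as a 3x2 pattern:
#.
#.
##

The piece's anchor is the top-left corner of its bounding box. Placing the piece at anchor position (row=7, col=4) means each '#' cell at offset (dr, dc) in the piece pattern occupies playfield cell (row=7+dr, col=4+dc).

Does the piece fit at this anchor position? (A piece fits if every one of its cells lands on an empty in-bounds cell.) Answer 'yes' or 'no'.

Answer: no

Derivation:
Check each piece cell at anchor (7, 4):
  offset (0,0) -> (7,4): occupied ('#') -> FAIL
  offset (1,0) -> (8,4): empty -> OK
  offset (2,0) -> (9,4): empty -> OK
  offset (2,1) -> (9,5): occupied ('#') -> FAIL
All cells valid: no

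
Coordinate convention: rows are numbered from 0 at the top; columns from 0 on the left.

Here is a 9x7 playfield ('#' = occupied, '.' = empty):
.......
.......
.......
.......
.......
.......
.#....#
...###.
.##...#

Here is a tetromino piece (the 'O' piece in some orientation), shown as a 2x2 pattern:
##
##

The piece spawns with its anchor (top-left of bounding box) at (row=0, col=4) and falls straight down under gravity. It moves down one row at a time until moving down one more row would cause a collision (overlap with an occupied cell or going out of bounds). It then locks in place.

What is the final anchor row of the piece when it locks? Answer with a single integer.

Spawn at (row=0, col=4). Try each row:
  row 0: fits
  row 1: fits
  row 2: fits
  row 3: fits
  row 4: fits
  row 5: fits
  row 6: blocked -> lock at row 5

Answer: 5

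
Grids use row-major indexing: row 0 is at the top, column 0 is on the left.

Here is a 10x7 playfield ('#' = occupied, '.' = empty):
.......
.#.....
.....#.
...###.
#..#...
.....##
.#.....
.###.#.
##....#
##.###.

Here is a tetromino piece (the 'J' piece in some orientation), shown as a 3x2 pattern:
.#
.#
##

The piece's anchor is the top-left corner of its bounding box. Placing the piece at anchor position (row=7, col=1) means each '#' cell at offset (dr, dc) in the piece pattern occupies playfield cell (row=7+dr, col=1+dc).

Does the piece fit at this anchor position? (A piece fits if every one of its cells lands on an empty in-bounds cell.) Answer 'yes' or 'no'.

Answer: no

Derivation:
Check each piece cell at anchor (7, 1):
  offset (0,1) -> (7,2): occupied ('#') -> FAIL
  offset (1,1) -> (8,2): empty -> OK
  offset (2,0) -> (9,1): occupied ('#') -> FAIL
  offset (2,1) -> (9,2): empty -> OK
All cells valid: no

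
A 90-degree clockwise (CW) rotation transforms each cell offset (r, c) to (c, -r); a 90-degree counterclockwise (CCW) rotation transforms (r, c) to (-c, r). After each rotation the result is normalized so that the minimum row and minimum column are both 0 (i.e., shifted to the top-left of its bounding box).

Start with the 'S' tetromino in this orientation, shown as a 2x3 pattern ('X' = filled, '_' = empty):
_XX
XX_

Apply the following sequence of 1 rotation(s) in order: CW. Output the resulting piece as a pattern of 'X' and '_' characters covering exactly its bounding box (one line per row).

Start:
_XX
XX_
After rotation 1 (CW):
X_
XX
_X

Answer: X_
XX
_X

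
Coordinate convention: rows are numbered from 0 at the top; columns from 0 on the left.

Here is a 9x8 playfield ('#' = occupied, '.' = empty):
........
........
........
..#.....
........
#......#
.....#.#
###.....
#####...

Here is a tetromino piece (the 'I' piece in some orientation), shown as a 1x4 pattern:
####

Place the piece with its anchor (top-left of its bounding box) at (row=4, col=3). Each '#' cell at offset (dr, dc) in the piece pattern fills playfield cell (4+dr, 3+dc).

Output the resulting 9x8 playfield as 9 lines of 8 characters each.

Fill (4+0,3+0) = (4,3)
Fill (4+0,3+1) = (4,4)
Fill (4+0,3+2) = (4,5)
Fill (4+0,3+3) = (4,6)

Answer: ........
........
........
..#.....
...####.
#......#
.....#.#
###.....
#####...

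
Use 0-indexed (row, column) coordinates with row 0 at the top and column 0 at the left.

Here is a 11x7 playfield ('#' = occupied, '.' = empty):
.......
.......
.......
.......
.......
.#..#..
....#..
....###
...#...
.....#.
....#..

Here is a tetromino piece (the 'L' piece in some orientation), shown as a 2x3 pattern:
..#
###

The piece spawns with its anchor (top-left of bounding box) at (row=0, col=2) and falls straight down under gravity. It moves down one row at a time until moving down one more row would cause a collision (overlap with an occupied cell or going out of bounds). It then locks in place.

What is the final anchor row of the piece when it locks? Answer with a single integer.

Spawn at (row=0, col=2). Try each row:
  row 0: fits
  row 1: fits
  row 2: fits
  row 3: fits
  row 4: blocked -> lock at row 3

Answer: 3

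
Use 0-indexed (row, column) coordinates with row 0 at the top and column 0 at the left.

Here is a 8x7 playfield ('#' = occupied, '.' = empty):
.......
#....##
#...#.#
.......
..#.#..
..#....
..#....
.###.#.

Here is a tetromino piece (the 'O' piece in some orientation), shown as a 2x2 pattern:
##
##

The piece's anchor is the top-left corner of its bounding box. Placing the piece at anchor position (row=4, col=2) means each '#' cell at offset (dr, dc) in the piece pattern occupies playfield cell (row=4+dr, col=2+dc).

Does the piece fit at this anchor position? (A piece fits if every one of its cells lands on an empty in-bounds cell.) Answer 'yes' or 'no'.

Check each piece cell at anchor (4, 2):
  offset (0,0) -> (4,2): occupied ('#') -> FAIL
  offset (0,1) -> (4,3): empty -> OK
  offset (1,0) -> (5,2): occupied ('#') -> FAIL
  offset (1,1) -> (5,3): empty -> OK
All cells valid: no

Answer: no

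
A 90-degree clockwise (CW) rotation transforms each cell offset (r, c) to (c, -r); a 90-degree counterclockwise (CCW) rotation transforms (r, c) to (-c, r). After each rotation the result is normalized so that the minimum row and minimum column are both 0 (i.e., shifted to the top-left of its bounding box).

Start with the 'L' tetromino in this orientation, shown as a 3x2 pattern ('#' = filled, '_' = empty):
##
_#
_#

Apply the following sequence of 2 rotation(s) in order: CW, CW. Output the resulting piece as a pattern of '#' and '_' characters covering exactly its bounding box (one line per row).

Answer: #_
#_
##

Derivation:
Start:
##
_#
_#
After rotation 1 (CW):
__#
###
After rotation 2 (CW):
#_
#_
##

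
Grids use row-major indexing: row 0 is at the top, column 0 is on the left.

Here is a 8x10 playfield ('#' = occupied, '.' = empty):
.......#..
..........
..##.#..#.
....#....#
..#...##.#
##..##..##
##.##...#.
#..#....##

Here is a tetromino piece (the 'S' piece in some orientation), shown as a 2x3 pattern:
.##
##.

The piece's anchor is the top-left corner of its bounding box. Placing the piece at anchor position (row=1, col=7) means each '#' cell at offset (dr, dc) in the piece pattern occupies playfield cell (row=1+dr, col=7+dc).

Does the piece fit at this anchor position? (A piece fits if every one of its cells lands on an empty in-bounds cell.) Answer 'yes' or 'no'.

Check each piece cell at anchor (1, 7):
  offset (0,1) -> (1,8): empty -> OK
  offset (0,2) -> (1,9): empty -> OK
  offset (1,0) -> (2,7): empty -> OK
  offset (1,1) -> (2,8): occupied ('#') -> FAIL
All cells valid: no

Answer: no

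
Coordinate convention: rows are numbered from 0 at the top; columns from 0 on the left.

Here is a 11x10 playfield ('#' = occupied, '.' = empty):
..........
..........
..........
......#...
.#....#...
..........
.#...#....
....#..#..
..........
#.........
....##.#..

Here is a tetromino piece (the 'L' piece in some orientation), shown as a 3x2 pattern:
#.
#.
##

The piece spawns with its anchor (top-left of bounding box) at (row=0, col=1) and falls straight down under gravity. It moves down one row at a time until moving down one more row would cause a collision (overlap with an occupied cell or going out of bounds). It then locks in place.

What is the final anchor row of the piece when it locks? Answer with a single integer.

Spawn at (row=0, col=1). Try each row:
  row 0: fits
  row 1: fits
  row 2: blocked -> lock at row 1

Answer: 1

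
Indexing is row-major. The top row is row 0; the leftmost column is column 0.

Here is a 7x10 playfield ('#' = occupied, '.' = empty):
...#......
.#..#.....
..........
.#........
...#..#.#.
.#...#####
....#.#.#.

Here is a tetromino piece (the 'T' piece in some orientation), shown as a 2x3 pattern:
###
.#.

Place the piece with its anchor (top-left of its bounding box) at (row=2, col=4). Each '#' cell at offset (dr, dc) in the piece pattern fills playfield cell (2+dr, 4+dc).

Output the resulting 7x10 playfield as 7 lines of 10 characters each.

Fill (2+0,4+0) = (2,4)
Fill (2+0,4+1) = (2,5)
Fill (2+0,4+2) = (2,6)
Fill (2+1,4+1) = (3,5)

Answer: ...#......
.#..#.....
....###...
.#...#....
...#..#.#.
.#...#####
....#.#.#.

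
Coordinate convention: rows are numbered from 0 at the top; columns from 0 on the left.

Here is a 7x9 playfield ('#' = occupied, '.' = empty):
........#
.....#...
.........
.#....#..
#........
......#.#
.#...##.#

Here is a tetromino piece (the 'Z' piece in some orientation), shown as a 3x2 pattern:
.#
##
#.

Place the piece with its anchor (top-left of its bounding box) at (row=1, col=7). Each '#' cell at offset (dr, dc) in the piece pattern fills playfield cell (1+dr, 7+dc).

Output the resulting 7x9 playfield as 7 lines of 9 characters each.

Answer: ........#
.....#..#
.......##
.#....##.
#........
......#.#
.#...##.#

Derivation:
Fill (1+0,7+1) = (1,8)
Fill (1+1,7+0) = (2,7)
Fill (1+1,7+1) = (2,8)
Fill (1+2,7+0) = (3,7)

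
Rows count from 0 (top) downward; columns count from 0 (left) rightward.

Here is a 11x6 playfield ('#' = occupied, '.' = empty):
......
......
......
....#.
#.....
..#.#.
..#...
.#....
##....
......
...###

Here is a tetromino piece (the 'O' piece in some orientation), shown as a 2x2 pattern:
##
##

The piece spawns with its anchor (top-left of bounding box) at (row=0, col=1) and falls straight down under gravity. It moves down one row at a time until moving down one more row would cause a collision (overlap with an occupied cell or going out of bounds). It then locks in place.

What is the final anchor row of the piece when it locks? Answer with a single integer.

Spawn at (row=0, col=1). Try each row:
  row 0: fits
  row 1: fits
  row 2: fits
  row 3: fits
  row 4: blocked -> lock at row 3

Answer: 3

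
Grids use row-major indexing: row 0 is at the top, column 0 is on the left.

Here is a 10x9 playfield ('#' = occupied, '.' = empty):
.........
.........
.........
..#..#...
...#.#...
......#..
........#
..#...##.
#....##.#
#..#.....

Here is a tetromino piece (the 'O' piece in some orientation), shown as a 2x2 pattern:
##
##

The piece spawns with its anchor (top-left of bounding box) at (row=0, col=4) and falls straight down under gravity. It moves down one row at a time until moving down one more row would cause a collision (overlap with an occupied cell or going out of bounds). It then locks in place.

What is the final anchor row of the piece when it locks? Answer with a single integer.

Spawn at (row=0, col=4). Try each row:
  row 0: fits
  row 1: fits
  row 2: blocked -> lock at row 1

Answer: 1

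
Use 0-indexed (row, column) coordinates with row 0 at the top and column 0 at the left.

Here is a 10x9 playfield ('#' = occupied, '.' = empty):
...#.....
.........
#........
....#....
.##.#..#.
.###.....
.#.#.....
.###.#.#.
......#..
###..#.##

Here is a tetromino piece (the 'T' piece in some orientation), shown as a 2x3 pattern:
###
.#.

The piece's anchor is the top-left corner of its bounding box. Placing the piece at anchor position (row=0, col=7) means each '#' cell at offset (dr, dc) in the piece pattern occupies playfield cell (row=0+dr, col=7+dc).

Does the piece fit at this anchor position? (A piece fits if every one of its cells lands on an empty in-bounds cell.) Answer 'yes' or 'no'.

Check each piece cell at anchor (0, 7):
  offset (0,0) -> (0,7): empty -> OK
  offset (0,1) -> (0,8): empty -> OK
  offset (0,2) -> (0,9): out of bounds -> FAIL
  offset (1,1) -> (1,8): empty -> OK
All cells valid: no

Answer: no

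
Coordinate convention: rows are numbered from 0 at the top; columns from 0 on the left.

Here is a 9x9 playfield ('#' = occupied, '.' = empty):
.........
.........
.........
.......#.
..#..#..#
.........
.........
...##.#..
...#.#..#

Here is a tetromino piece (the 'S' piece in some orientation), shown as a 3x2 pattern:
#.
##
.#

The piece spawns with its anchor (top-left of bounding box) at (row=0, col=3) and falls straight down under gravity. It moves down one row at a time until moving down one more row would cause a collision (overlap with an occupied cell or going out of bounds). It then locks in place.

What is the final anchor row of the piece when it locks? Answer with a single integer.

Spawn at (row=0, col=3). Try each row:
  row 0: fits
  row 1: fits
  row 2: fits
  row 3: fits
  row 4: fits
  row 5: blocked -> lock at row 4

Answer: 4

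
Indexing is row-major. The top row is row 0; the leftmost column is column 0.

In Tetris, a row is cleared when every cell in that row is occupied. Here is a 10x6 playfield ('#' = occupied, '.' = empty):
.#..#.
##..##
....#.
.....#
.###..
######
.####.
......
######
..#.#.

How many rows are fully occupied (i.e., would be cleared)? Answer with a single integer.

Check each row:
  row 0: 4 empty cells -> not full
  row 1: 2 empty cells -> not full
  row 2: 5 empty cells -> not full
  row 3: 5 empty cells -> not full
  row 4: 3 empty cells -> not full
  row 5: 0 empty cells -> FULL (clear)
  row 6: 2 empty cells -> not full
  row 7: 6 empty cells -> not full
  row 8: 0 empty cells -> FULL (clear)
  row 9: 4 empty cells -> not full
Total rows cleared: 2

Answer: 2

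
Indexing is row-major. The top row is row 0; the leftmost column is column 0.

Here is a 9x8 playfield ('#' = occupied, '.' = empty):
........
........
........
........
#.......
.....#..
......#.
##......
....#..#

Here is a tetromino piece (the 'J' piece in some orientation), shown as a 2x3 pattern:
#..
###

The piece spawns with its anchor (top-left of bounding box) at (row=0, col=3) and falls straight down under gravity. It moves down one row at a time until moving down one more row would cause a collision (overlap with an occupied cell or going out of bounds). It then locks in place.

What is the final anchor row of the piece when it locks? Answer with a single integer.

Answer: 3

Derivation:
Spawn at (row=0, col=3). Try each row:
  row 0: fits
  row 1: fits
  row 2: fits
  row 3: fits
  row 4: blocked -> lock at row 3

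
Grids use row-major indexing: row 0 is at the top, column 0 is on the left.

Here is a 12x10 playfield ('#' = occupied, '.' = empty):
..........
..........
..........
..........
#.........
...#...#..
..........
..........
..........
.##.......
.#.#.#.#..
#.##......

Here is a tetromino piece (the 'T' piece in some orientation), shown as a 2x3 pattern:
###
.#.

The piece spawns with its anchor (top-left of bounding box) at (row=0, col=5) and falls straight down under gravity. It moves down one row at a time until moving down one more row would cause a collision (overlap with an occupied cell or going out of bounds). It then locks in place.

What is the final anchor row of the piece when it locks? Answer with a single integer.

Spawn at (row=0, col=5). Try each row:
  row 0: fits
  row 1: fits
  row 2: fits
  row 3: fits
  row 4: fits
  row 5: blocked -> lock at row 4

Answer: 4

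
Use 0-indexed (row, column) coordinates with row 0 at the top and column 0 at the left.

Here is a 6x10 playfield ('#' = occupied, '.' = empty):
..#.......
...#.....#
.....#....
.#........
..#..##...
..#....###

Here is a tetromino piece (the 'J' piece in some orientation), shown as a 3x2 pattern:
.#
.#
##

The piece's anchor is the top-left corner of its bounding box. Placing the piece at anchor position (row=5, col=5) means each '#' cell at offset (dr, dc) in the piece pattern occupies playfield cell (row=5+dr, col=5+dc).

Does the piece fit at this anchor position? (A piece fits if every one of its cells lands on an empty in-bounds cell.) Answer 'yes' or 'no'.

Answer: no

Derivation:
Check each piece cell at anchor (5, 5):
  offset (0,1) -> (5,6): empty -> OK
  offset (1,1) -> (6,6): out of bounds -> FAIL
  offset (2,0) -> (7,5): out of bounds -> FAIL
  offset (2,1) -> (7,6): out of bounds -> FAIL
All cells valid: no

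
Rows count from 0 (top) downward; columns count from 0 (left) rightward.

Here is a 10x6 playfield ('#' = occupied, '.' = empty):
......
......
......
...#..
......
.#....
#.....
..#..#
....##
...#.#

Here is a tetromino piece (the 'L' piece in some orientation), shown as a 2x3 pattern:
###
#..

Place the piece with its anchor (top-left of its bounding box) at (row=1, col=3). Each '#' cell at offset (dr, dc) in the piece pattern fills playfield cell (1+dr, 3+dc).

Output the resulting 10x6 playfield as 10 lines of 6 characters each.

Fill (1+0,3+0) = (1,3)
Fill (1+0,3+1) = (1,4)
Fill (1+0,3+2) = (1,5)
Fill (1+1,3+0) = (2,3)

Answer: ......
...###
...#..
...#..
......
.#....
#.....
..#..#
....##
...#.#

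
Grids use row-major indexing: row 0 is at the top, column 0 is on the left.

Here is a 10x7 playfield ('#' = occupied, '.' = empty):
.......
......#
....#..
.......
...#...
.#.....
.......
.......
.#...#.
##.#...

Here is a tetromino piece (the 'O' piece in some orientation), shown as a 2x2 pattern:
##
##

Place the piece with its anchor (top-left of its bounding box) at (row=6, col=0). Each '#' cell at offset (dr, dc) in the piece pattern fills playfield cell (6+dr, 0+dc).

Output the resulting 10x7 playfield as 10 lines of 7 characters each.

Answer: .......
......#
....#..
.......
...#...
.#.....
##.....
##.....
.#...#.
##.#...

Derivation:
Fill (6+0,0+0) = (6,0)
Fill (6+0,0+1) = (6,1)
Fill (6+1,0+0) = (7,0)
Fill (6+1,0+1) = (7,1)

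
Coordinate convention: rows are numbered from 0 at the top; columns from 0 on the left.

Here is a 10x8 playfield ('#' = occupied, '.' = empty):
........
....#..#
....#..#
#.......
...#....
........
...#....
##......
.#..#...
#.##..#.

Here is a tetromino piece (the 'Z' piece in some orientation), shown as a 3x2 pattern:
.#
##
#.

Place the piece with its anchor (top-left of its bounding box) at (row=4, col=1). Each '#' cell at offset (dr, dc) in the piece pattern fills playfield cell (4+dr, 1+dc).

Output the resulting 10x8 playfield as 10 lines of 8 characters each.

Fill (4+0,1+1) = (4,2)
Fill (4+1,1+0) = (5,1)
Fill (4+1,1+1) = (5,2)
Fill (4+2,1+0) = (6,1)

Answer: ........
....#..#
....#..#
#.......
..##....
.##.....
.#.#....
##......
.#..#...
#.##..#.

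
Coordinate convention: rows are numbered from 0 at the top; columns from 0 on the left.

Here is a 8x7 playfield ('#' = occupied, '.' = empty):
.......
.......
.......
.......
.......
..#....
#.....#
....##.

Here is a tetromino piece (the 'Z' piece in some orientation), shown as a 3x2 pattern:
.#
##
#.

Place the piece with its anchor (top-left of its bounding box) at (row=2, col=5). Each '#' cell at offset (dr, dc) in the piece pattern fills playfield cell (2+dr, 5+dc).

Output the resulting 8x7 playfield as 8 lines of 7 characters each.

Fill (2+0,5+1) = (2,6)
Fill (2+1,5+0) = (3,5)
Fill (2+1,5+1) = (3,6)
Fill (2+2,5+0) = (4,5)

Answer: .......
.......
......#
.....##
.....#.
..#....
#.....#
....##.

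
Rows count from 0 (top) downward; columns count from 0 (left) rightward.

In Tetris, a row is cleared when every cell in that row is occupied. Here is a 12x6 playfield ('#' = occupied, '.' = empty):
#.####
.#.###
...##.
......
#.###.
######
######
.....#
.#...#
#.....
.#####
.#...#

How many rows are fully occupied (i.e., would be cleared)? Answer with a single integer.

Answer: 2

Derivation:
Check each row:
  row 0: 1 empty cell -> not full
  row 1: 2 empty cells -> not full
  row 2: 4 empty cells -> not full
  row 3: 6 empty cells -> not full
  row 4: 2 empty cells -> not full
  row 5: 0 empty cells -> FULL (clear)
  row 6: 0 empty cells -> FULL (clear)
  row 7: 5 empty cells -> not full
  row 8: 4 empty cells -> not full
  row 9: 5 empty cells -> not full
  row 10: 1 empty cell -> not full
  row 11: 4 empty cells -> not full
Total rows cleared: 2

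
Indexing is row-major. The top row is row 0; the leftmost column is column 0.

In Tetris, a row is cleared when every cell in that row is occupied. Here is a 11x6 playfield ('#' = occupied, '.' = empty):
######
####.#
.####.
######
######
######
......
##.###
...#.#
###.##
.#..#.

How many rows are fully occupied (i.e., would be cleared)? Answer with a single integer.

Answer: 4

Derivation:
Check each row:
  row 0: 0 empty cells -> FULL (clear)
  row 1: 1 empty cell -> not full
  row 2: 2 empty cells -> not full
  row 3: 0 empty cells -> FULL (clear)
  row 4: 0 empty cells -> FULL (clear)
  row 5: 0 empty cells -> FULL (clear)
  row 6: 6 empty cells -> not full
  row 7: 1 empty cell -> not full
  row 8: 4 empty cells -> not full
  row 9: 1 empty cell -> not full
  row 10: 4 empty cells -> not full
Total rows cleared: 4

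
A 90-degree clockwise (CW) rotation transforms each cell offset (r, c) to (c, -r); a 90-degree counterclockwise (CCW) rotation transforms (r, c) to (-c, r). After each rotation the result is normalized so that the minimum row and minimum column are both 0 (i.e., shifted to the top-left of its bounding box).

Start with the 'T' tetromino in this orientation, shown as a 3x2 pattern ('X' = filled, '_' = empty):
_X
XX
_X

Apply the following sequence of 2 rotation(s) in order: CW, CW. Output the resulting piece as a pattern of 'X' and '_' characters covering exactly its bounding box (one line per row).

Start:
_X
XX
_X
After rotation 1 (CW):
_X_
XXX
After rotation 2 (CW):
X_
XX
X_

Answer: X_
XX
X_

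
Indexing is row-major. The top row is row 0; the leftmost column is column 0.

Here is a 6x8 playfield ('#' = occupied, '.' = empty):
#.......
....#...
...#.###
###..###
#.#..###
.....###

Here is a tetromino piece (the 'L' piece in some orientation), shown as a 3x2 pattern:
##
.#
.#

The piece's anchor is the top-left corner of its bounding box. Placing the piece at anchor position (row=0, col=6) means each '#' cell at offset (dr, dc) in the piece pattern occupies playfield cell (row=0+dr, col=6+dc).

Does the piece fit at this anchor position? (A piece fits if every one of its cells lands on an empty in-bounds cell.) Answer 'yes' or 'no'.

Answer: no

Derivation:
Check each piece cell at anchor (0, 6):
  offset (0,0) -> (0,6): empty -> OK
  offset (0,1) -> (0,7): empty -> OK
  offset (1,1) -> (1,7): empty -> OK
  offset (2,1) -> (2,7): occupied ('#') -> FAIL
All cells valid: no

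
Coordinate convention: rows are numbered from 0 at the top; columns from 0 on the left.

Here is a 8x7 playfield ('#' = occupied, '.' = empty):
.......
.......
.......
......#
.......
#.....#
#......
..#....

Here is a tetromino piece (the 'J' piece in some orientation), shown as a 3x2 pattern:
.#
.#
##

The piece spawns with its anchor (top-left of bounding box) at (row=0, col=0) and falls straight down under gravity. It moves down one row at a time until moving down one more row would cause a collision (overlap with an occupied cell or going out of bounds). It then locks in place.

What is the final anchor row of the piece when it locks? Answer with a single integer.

Spawn at (row=0, col=0). Try each row:
  row 0: fits
  row 1: fits
  row 2: fits
  row 3: blocked -> lock at row 2

Answer: 2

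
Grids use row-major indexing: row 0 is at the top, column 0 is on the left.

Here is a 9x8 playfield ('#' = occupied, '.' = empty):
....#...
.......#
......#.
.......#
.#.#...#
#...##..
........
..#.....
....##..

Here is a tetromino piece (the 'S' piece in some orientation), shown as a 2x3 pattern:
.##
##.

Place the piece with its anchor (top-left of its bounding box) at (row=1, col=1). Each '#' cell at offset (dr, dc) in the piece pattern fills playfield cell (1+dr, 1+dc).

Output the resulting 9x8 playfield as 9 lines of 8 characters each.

Answer: ....#...
..##...#
.##...#.
.......#
.#.#...#
#...##..
........
..#.....
....##..

Derivation:
Fill (1+0,1+1) = (1,2)
Fill (1+0,1+2) = (1,3)
Fill (1+1,1+0) = (2,1)
Fill (1+1,1+1) = (2,2)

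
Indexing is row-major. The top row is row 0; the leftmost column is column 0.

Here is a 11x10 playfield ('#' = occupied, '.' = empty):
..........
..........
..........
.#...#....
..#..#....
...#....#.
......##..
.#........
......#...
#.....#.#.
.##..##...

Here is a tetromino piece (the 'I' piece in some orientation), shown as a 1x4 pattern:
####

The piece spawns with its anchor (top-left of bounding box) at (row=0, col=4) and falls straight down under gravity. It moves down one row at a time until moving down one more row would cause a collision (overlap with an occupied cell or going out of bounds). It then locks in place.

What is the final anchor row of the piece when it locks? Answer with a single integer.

Spawn at (row=0, col=4). Try each row:
  row 0: fits
  row 1: fits
  row 2: fits
  row 3: blocked -> lock at row 2

Answer: 2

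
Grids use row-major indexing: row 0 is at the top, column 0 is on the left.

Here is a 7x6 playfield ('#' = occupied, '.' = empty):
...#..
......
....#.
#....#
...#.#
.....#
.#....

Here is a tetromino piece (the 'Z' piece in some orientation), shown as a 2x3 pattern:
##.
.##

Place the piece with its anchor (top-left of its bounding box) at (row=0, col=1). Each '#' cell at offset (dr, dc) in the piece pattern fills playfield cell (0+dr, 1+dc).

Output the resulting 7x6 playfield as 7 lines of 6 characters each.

Fill (0+0,1+0) = (0,1)
Fill (0+0,1+1) = (0,2)
Fill (0+1,1+1) = (1,2)
Fill (0+1,1+2) = (1,3)

Answer: .###..
..##..
....#.
#....#
...#.#
.....#
.#....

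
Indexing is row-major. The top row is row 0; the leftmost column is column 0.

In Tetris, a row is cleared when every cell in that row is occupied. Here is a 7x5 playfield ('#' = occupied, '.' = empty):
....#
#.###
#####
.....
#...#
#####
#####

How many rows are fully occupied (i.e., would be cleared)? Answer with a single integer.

Check each row:
  row 0: 4 empty cells -> not full
  row 1: 1 empty cell -> not full
  row 2: 0 empty cells -> FULL (clear)
  row 3: 5 empty cells -> not full
  row 4: 3 empty cells -> not full
  row 5: 0 empty cells -> FULL (clear)
  row 6: 0 empty cells -> FULL (clear)
Total rows cleared: 3

Answer: 3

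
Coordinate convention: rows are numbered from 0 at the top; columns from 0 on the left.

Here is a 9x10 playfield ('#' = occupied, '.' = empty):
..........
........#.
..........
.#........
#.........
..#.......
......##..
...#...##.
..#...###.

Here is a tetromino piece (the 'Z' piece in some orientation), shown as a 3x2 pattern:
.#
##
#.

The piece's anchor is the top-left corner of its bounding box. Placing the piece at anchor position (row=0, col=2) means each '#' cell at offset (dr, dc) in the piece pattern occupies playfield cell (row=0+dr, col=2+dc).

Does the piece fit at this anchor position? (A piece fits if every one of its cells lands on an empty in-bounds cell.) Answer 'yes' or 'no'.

Check each piece cell at anchor (0, 2):
  offset (0,1) -> (0,3): empty -> OK
  offset (1,0) -> (1,2): empty -> OK
  offset (1,1) -> (1,3): empty -> OK
  offset (2,0) -> (2,2): empty -> OK
All cells valid: yes

Answer: yes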